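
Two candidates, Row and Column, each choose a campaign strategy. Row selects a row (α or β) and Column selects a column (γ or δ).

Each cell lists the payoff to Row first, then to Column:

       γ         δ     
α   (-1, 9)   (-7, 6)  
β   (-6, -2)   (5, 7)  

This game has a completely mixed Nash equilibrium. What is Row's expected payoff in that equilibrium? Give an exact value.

-47/17

First find y, the probability Column plays γ, from Row's indifference between α and β: −y − 7(1−y) = −6y + 5(1−y), giving y = 12/17.
Since Row is indifferent in equilibrium, Row's expected payoff equals the payoff from either row against (12/17, 5/17). Using α: −(12/17) − 7(5/17) = -47/17.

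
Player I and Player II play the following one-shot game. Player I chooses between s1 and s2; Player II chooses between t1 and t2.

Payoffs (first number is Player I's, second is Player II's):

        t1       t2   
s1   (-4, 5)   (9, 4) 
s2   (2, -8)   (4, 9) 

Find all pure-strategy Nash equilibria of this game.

none

(s1, t1): Player I prefers s2 (2 > -4) — not an equilibrium.
(s1, t2): Player II prefers t1 (5 > 4) — not an equilibrium.
(s2, t1): Player II prefers t2 (9 > -8) — not an equilibrium.
(s2, t2): Player I prefers s1 (9 > 4) — not an equilibrium.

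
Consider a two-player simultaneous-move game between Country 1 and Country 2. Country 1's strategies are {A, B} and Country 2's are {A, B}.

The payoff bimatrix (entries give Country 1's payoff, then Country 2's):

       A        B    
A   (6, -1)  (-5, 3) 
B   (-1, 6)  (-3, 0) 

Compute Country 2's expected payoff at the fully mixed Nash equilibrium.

9/5

First find x, the probability Country 1 plays A, from Country 2's indifference between A and B: −x + 6(1−x) = 3x, giving x = 3/5.
Since Country 2 is indifferent in equilibrium, Country 2's expected payoff equals the payoff from either column against (3/5, 2/5). Using A: −(3/5) + 6(2/5) = 9/5.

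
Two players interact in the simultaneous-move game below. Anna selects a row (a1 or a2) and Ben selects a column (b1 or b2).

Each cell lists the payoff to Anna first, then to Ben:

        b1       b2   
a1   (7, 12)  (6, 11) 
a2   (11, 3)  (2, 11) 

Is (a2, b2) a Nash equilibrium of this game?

At (a2, b2), Anna earns 2; switching to a1 would give 6, so Anna would deviate.
Ben earns 11; switching to b1 would give 3, so Ben has no profitable deviation.
Since at least one player can profitably deviate, this is not a Nash equilibrium.

No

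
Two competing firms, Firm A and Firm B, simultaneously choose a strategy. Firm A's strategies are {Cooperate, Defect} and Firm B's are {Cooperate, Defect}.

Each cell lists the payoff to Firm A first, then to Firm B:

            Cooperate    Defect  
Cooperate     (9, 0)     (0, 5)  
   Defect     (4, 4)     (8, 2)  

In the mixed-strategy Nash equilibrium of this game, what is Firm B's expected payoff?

20/7

First find p, the probability Firm A plays Cooperate, from Firm B's indifference between Cooperate and Defect: 4(1−p) = 5p + 2(1−p), giving p = 2/7.
Since Firm B is indifferent in equilibrium, Firm B's expected payoff equals the payoff from either column against (2/7, 5/7). Using Cooperate: 4(5/7) = 20/7.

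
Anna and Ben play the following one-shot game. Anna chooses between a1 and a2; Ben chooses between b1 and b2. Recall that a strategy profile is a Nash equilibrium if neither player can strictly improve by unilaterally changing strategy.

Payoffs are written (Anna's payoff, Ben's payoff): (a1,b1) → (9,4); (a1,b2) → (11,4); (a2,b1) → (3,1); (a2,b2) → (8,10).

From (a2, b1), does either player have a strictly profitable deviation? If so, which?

Both

Anna at (a2, b1) earns 3; deviating to a1 yields 9 — a strict improvement.
Ben earns 1; deviating to b2 yields 10 — a strict improvement.
Both Anna and Ben have strictly profitable deviations.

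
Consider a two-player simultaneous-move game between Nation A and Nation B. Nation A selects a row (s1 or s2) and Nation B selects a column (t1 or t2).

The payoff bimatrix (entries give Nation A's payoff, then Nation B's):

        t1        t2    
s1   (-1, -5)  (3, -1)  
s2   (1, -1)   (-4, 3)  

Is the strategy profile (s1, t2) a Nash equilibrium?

At (s1, t2), Nation A earns 3; switching to s2 would give -4, so Nation A has no profitable deviation.
Nation B earns -1; switching to t1 would give -5, so Nation B has no profitable deviation.
Neither player can gain by a unilateral deviation, so this profile is a Nash equilibrium.

Yes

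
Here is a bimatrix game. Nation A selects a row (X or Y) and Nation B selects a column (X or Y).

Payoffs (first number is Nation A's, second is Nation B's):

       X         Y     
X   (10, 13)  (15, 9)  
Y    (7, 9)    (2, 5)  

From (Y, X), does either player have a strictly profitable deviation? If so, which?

Nation A

Nation A at (Y, X) earns 7; deviating to X yields 10 — a strict improvement.
Nation B earns 9; deviating to Y yields 5 — not better.
Only Nation A has a strictly profitable deviation.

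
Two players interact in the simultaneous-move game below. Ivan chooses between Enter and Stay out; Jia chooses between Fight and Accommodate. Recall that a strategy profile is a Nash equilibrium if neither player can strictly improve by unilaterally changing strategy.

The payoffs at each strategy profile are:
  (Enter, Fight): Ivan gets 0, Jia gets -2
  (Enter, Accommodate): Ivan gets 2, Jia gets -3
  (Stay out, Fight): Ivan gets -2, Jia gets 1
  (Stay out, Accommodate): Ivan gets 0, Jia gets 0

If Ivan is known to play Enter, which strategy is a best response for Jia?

Against Enter, Jia earns -2 from Fight and -3 from Accommodate.
So Fight is the best response.

Fight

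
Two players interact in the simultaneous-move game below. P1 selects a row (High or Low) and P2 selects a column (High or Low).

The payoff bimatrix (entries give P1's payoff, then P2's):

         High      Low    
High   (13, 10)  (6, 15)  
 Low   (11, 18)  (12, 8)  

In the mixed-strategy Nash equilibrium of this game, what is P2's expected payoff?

First find x, the probability P1 plays High, from P2's indifference between High and Low: 10x + 18(1−x) = 15x + 8(1−x), giving x = 2/3.
Since P2 is indifferent in equilibrium, P2's expected payoff equals the payoff from either column against (2/3, 1/3). Using High: 10(2/3) + 18(1/3) = 38/3.

38/3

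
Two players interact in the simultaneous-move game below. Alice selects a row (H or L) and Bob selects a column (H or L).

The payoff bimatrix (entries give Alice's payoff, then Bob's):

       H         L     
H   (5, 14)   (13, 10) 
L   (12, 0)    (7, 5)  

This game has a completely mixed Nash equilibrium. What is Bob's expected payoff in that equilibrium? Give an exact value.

70/9

First find p, the probability Alice plays H, from Bob's indifference between H and L: 14p = 10p + 5(1−p), giving p = 5/9.
Since Bob is indifferent in equilibrium, Bob's expected payoff equals the payoff from either column against (5/9, 4/9). Using H: 14(5/9) = 70/9.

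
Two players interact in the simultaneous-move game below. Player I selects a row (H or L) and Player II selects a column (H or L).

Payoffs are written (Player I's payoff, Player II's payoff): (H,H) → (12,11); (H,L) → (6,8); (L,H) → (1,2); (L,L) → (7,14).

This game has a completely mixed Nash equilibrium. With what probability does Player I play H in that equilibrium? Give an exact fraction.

Let p be the probability that Player I plays H. In a completely mixed equilibrium, Player II must be indifferent between H and L.
Player II's expected payoff from H is 11p + 2(1−p); from L it is 8p + 14(1−p).
Setting these equal: 9p + 2 = −6p + 14, so p = 4/5.

4/5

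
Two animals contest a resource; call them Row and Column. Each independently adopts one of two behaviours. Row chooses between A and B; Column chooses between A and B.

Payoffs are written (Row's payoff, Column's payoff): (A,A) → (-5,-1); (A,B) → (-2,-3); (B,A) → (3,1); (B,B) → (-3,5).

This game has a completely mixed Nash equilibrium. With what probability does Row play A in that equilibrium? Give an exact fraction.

2/3

Let x be the probability that Row plays A. In a completely mixed equilibrium, Column must be indifferent between A and B.
Column's expected payoff from A is −x + (1−x); from B it is −3x + 5(1−x).
Setting these equal: −2x + 1 = −8x + 5, so x = 2/3.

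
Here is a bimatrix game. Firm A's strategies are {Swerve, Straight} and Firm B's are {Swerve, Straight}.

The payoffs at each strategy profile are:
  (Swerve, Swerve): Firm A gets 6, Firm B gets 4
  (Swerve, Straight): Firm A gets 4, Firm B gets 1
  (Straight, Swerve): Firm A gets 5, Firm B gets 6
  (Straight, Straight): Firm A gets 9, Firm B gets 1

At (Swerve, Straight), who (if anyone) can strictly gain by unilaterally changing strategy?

Firm A at (Swerve, Straight) earns 4; deviating to Straight yields 9 — a strict improvement.
Firm B earns 1; deviating to Swerve yields 4 — a strict improvement.
Both Firm A and Firm B have strictly profitable deviations.

Both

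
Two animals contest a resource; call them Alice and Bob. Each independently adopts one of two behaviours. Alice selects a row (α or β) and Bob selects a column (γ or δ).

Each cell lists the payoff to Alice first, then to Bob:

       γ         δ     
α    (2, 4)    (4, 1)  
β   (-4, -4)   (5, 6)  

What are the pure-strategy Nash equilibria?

(α, γ): Alice gets 2 ≥ -4 from β, and Bob gets 4 ≥ 1 from δ — Nash equilibrium.
(α, δ): Alice prefers β (5 > 4); Bob prefers γ (4 > 1) — not an equilibrium.
(β, γ): Alice prefers α (2 > -4); Bob prefers δ (6 > -4) — not an equilibrium.
(β, δ): Alice gets 5 ≥ 4 from α, and Bob gets 6 ≥ -4 from γ — Nash equilibrium.

(α, γ) and (β, δ)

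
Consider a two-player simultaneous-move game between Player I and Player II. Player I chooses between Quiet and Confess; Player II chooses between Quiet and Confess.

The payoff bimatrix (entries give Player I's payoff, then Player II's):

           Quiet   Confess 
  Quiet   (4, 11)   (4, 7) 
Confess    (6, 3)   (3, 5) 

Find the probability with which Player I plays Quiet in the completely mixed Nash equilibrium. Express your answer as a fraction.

1/3

Let p be the probability that Player I plays Quiet. In a completely mixed equilibrium, Player II must be indifferent between Quiet and Confess.
Player II's expected payoff from Quiet is 11p + 3(1−p); from Confess it is 7p + 5(1−p).
Setting these equal: 8p + 3 = 2p + 5, so p = 1/3.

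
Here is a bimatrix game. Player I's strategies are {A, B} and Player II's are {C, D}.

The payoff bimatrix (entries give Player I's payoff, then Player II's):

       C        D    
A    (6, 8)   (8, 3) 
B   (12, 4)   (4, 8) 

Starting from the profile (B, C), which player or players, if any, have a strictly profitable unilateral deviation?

Player II

Player I at (B, C) earns 12; deviating to A yields 6 — not better.
Player II earns 4; deviating to D yields 8 — a strict improvement.
Only Player II has a strictly profitable deviation.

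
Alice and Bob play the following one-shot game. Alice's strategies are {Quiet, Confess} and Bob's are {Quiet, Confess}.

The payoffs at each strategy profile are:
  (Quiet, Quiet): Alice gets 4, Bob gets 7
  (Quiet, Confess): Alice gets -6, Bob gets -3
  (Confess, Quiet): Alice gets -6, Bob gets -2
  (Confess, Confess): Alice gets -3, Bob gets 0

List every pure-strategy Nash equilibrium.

(Quiet, Quiet) and (Confess, Confess)

(Quiet, Quiet): Alice gets 4 ≥ -6 from Confess, and Bob gets 7 ≥ -3 from Confess — Nash equilibrium.
(Quiet, Confess): Alice prefers Confess (-3 > -6); Bob prefers Quiet (7 > -3) — not an equilibrium.
(Confess, Quiet): Alice prefers Quiet (4 > -6); Bob prefers Confess (0 > -2) — not an equilibrium.
(Confess, Confess): Alice gets -3 ≥ -6 from Quiet, and Bob gets 0 ≥ -2 from Quiet — Nash equilibrium.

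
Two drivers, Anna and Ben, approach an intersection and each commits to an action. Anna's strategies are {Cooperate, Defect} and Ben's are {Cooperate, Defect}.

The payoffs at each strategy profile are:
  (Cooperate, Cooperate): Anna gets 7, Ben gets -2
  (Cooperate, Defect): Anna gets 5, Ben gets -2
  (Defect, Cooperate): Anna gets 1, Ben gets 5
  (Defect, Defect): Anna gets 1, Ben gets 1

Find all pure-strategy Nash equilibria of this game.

(Cooperate, Cooperate) and (Cooperate, Defect)

(Cooperate, Cooperate): Anna gets 7 ≥ 1 from Defect, and Ben gets -2 ≥ -2 from Defect — Nash equilibrium.
(Cooperate, Defect): Anna gets 5 ≥ 1 from Defect, and Ben gets -2 ≥ -2 from Cooperate — Nash equilibrium.
(Defect, Cooperate): Anna prefers Cooperate (7 > 1) — not an equilibrium.
(Defect, Defect): Anna prefers Cooperate (5 > 1); Ben prefers Cooperate (5 > 1) — not an equilibrium.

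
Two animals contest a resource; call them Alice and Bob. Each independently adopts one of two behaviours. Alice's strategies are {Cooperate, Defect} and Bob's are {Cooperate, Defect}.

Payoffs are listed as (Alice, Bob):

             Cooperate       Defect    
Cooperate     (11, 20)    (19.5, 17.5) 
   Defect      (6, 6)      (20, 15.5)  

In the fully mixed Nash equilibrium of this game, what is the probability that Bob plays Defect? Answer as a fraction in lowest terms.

10/11

Let c be the probability that Bob plays Cooperate. In a completely mixed equilibrium, Alice must be indifferent between Cooperate and Defect.
Alice's expected payoff from Cooperate is 11c + 19.5(1−c); from Defect it is 6c + 20(1−c).
Setting these equal: −8.5c + 19.5 = −14c + 20, so c = 1/11.
Therefore Bob plays Defect with probability 1 − 1/11 = 10/11.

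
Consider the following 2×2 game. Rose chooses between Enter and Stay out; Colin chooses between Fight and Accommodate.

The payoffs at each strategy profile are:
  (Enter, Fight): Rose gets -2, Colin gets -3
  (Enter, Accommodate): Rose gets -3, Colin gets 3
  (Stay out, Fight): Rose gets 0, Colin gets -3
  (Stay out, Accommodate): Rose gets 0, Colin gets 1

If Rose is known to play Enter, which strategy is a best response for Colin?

Against Enter, Colin earns -3 from Fight and 3 from Accommodate.
So Accommodate is the best response.

Accommodate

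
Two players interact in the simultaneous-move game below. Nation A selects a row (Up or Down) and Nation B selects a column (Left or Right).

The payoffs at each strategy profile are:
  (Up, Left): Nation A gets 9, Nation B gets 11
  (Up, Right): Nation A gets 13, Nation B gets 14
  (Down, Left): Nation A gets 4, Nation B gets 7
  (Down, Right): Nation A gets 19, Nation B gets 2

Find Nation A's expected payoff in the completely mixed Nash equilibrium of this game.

First find q, the probability Nation B plays Left, from Nation A's indifference between Up and Down: 9q + 13(1−q) = 4q + 19(1−q), giving q = 6/11.
Since Nation A is indifferent in equilibrium, Nation A's expected payoff equals the payoff from either row against (6/11, 5/11). Using Up: 9(6/11) + 13(5/11) = 119/11.

119/11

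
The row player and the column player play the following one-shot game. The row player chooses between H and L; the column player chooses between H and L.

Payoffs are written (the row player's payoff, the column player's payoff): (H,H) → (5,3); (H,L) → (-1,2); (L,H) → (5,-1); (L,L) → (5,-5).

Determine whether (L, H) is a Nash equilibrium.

Yes

At (L, H), the row player earns 5; switching to H would give 5, so the row player has no profitable deviation.
The column player earns -1; switching to L would give -5, so the column player has no profitable deviation.
Neither player can gain by a unilateral deviation, so this profile is a Nash equilibrium.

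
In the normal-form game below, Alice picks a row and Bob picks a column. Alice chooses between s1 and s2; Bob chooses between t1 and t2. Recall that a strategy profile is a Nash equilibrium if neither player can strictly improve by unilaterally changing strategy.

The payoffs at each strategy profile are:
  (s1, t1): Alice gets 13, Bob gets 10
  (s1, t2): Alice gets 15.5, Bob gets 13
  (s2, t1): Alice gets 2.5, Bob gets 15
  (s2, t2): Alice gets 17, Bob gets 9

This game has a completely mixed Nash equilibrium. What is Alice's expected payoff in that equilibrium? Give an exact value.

First find y, the probability Bob plays t1, from Alice's indifference between s1 and s2: 13y + 15.5(1−y) = 2.5y + 17(1−y), giving y = 1/8.
Since Alice is indifferent in equilibrium, Alice's expected payoff equals the payoff from either row against (1/8, 7/8). Using s1: 13(1/8) + 15.5(7/8) = 243/16.

243/16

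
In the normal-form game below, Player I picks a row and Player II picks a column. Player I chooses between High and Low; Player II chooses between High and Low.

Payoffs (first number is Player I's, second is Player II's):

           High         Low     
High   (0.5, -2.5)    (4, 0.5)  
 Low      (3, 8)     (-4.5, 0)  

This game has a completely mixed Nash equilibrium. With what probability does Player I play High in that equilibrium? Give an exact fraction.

8/11

Let r be the probability that Player I plays High. In a completely mixed equilibrium, Player II must be indifferent between High and Low.
Player II's expected payoff from High is −2.5r + 8(1−r); from Low it is 0.5r.
Setting these equal: −10.5r + 8 = 0.5r, so r = 8/11.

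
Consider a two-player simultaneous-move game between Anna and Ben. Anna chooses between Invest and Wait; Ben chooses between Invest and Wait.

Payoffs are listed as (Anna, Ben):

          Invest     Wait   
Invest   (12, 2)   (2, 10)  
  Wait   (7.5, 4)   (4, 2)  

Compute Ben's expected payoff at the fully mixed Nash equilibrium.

First find p, the probability Anna plays Invest, from Ben's indifference between Invest and Wait: 2p + 4(1−p) = 10p + 2(1−p), giving p = 1/5.
Since Ben is indifferent in equilibrium, Ben's expected payoff equals the payoff from either column against (1/5, 4/5). Using Invest: 2(1/5) + 4(4/5) = 18/5.

18/5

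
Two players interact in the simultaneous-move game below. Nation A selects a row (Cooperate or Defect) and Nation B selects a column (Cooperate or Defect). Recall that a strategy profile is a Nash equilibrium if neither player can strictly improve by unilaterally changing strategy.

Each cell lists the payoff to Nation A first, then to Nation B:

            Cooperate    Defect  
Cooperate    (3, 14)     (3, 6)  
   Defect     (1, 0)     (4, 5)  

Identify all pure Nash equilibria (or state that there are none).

(Cooperate, Cooperate): Nation A gets 3 ≥ 1 from Defect, and Nation B gets 14 ≥ 6 from Defect — Nash equilibrium.
(Cooperate, Defect): Nation A prefers Defect (4 > 3); Nation B prefers Cooperate (14 > 6) — not an equilibrium.
(Defect, Cooperate): Nation A prefers Cooperate (3 > 1); Nation B prefers Defect (5 > 0) — not an equilibrium.
(Defect, Defect): Nation A gets 4 ≥ 3 from Cooperate, and Nation B gets 5 ≥ 0 from Cooperate — Nash equilibrium.

(Cooperate, Cooperate) and (Defect, Defect)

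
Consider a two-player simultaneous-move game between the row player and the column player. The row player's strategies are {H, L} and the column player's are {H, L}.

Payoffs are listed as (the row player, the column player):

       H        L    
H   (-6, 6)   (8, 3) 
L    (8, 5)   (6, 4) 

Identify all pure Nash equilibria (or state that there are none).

(H, H): the row player prefers L (8 > -6) — not an equilibrium.
(H, L): the column player prefers H (6 > 3) — not an equilibrium.
(L, H): the row player gets 8 ≥ -6 from H, and the column player gets 5 ≥ 4 from L — Nash equilibrium.
(L, L): the row player prefers H (8 > 6); the column player prefers H (5 > 4) — not an equilibrium.

(L, H)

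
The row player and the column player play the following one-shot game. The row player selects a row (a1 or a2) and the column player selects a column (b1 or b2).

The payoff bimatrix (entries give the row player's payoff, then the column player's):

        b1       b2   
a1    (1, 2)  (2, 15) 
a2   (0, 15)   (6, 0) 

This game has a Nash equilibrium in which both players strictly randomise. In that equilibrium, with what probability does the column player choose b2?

1/5

Let q be the probability that the column player plays b1. In a completely mixed equilibrium, the row player must be indifferent between a1 and a2.
The row player's expected payoff from a1 is q + 2(1−q); from a2 it is 6(1−q).
Setting these equal: −q + 2 = −6q + 6, so q = 4/5.
Therefore the column player plays b2 with probability 1 − 4/5 = 1/5.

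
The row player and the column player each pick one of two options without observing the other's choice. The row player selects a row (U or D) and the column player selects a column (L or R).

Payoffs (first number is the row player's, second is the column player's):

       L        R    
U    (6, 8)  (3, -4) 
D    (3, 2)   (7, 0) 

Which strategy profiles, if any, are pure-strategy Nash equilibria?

(U, L)

(U, L): the row player gets 6 ≥ 3 from D, and the column player gets 8 ≥ -4 from R — Nash equilibrium.
(U, R): the row player prefers D (7 > 3); the column player prefers L (8 > -4) — not an equilibrium.
(D, L): the row player prefers U (6 > 3) — not an equilibrium.
(D, R): the column player prefers L (2 > 0) — not an equilibrium.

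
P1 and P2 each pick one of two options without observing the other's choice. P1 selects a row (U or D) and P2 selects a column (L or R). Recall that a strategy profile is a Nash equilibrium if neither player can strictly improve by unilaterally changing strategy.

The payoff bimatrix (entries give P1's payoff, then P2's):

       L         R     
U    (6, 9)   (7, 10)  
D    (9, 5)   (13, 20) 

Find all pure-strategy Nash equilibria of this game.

(D, R)

(U, L): P1 prefers D (9 > 6); P2 prefers R (10 > 9) — not an equilibrium.
(U, R): P1 prefers D (13 > 7) — not an equilibrium.
(D, L): P2 prefers R (20 > 5) — not an equilibrium.
(D, R): P1 gets 13 ≥ 7 from U, and P2 gets 20 ≥ 5 from L — Nash equilibrium.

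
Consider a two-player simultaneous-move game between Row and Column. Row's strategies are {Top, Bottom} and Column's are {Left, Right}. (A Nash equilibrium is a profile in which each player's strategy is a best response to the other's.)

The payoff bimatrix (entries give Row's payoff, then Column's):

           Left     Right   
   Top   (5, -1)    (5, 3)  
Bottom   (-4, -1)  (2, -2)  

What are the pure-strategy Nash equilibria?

(Top, Right)

(Top, Left): Column prefers Right (3 > -1) — not an equilibrium.
(Top, Right): Row gets 5 ≥ 2 from Bottom, and Column gets 3 ≥ -1 from Left — Nash equilibrium.
(Bottom, Left): Row prefers Top (5 > -4) — not an equilibrium.
(Bottom, Right): Row prefers Top (5 > 2); Column prefers Left (-1 > -2) — not an equilibrium.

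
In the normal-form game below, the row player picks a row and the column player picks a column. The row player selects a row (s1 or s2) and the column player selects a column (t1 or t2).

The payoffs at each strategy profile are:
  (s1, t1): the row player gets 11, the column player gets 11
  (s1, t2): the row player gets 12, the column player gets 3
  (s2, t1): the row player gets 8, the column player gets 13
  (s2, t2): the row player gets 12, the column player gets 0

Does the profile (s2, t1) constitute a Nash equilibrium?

No

At (s2, t1), the row player earns 8; switching to s1 would give 11, so the row player would deviate.
The column player earns 13; switching to t2 would give 0, so the column player has no profitable deviation.
Since at least one player can profitably deviate, this is not a Nash equilibrium.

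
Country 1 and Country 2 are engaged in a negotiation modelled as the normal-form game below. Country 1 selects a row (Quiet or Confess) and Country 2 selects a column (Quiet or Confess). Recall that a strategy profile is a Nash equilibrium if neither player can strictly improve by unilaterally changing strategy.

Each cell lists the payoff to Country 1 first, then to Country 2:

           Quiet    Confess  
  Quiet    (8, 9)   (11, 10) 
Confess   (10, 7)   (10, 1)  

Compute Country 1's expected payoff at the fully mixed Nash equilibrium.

10

First find q, the probability Country 2 plays Quiet, from Country 1's indifference between Quiet and Confess: 8q + 11(1−q) = 10q + 10(1−q), giving q = 1/3.
Since Country 1 is indifferent in equilibrium, Country 1's expected payoff equals the payoff from either row against (1/3, 2/3). Using Quiet: 8(1/3) + 11(2/3) = 10.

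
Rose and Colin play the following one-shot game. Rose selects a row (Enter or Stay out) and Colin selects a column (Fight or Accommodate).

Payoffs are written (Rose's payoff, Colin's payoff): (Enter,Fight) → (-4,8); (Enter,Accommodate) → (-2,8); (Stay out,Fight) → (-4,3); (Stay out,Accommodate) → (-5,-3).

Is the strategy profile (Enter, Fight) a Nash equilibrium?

At (Enter, Fight), Rose earns -4; switching to Stay out would give -4, so Rose has no profitable deviation.
Colin earns 8; switching to Accommodate would give 8, so Colin has no profitable deviation.
Neither player can gain by a unilateral deviation, so this profile is a Nash equilibrium.

Yes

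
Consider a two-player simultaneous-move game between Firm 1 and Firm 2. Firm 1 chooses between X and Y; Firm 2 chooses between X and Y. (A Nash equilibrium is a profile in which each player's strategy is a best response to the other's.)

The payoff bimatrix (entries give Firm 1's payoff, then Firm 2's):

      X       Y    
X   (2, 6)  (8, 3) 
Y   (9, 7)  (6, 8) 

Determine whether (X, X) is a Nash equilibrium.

No

At (X, X), Firm 1 earns 2; switching to Y would give 9, so Firm 1 would deviate.
Firm 2 earns 6; switching to Y would give 3, so Firm 2 has no profitable deviation.
Since at least one player can profitably deviate, this is not a Nash equilibrium.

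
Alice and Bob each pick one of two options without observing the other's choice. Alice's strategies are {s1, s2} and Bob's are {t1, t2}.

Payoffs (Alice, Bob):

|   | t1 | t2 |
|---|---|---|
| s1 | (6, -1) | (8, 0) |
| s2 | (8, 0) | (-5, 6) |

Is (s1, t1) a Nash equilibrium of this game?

No

At (s1, t1), Alice earns 6; switching to s2 would give 8, so Alice would deviate.
Bob earns -1; switching to t2 would give 0, so Bob would deviate.
Since at least one player can profitably deviate, this is not a Nash equilibrium.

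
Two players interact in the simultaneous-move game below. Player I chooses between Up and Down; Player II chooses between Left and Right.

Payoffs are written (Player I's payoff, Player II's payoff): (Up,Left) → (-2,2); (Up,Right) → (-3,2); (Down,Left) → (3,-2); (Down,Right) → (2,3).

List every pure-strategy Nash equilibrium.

(Up, Left): Player I prefers Down (3 > -2) — not an equilibrium.
(Up, Right): Player I prefers Down (2 > -3) — not an equilibrium.
(Down, Left): Player II prefers Right (3 > -2) — not an equilibrium.
(Down, Right): Player I gets 2 ≥ -3 from Up, and Player II gets 3 ≥ -2 from Left — Nash equilibrium.

(Down, Right)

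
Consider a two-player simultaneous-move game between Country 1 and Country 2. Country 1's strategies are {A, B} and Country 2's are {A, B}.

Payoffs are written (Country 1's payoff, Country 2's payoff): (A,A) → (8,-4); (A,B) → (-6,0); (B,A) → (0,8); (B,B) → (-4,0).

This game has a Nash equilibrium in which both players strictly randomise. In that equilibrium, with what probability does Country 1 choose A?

Let r be the probability that Country 1 plays A. In a completely mixed equilibrium, Country 2 must be indifferent between A and B.
Country 2's expected payoff from A is −4r + 8(1−r); from B it is 0.
Setting these equal: −12r + 8 = 0, so r = 2/3.

2/3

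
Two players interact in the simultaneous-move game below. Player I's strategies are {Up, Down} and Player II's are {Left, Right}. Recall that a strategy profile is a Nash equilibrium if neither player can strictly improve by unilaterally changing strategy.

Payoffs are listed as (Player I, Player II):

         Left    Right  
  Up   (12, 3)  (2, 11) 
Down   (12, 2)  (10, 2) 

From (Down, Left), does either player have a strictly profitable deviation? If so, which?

Player I at (Down, Left) earns 12; deviating to Up yields 12 — not better.
Player II earns 2; deviating to Right yields 2 — not better.
Neither player can strictly improve; the profile is a Nash equilibrium.

Neither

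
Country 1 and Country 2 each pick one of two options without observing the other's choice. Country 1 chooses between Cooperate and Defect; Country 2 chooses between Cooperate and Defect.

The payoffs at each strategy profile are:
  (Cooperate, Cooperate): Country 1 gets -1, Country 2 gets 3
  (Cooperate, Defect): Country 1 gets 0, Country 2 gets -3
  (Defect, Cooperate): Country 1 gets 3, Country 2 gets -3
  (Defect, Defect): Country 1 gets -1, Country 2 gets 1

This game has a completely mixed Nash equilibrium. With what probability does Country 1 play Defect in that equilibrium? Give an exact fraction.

3/5

Let p be the probability that Country 1 plays Cooperate. In a completely mixed equilibrium, Country 2 must be indifferent between Cooperate and Defect.
Country 2's expected payoff from Cooperate is 3p − 3(1−p); from Defect it is −3p + (1−p).
Setting these equal: 6p − 3 = −4p + 1, so p = 2/5.
Therefore Country 1 plays Defect with probability 1 − 2/5 = 3/5.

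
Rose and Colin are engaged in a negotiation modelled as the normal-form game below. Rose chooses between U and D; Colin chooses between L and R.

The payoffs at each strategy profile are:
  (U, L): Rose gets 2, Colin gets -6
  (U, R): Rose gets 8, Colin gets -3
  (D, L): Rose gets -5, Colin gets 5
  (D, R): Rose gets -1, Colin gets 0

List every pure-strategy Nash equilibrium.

(U, R)

(U, L): Colin prefers R (-3 > -6) — not an equilibrium.
(U, R): Rose gets 8 ≥ -1 from D, and Colin gets -3 ≥ -6 from L — Nash equilibrium.
(D, L): Rose prefers U (2 > -5) — not an equilibrium.
(D, R): Rose prefers U (8 > -1); Colin prefers L (5 > 0) — not an equilibrium.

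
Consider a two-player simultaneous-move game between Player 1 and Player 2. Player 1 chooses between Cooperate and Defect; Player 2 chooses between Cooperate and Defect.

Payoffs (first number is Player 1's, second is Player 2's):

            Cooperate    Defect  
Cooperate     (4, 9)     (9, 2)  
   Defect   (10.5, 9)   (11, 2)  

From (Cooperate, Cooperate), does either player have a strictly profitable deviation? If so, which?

Player 1 at (Cooperate, Cooperate) earns 4; deviating to Defect yields 10.5 — a strict improvement.
Player 2 earns 9; deviating to Defect yields 2 — not better.
Only Player 1 has a strictly profitable deviation.

Player 1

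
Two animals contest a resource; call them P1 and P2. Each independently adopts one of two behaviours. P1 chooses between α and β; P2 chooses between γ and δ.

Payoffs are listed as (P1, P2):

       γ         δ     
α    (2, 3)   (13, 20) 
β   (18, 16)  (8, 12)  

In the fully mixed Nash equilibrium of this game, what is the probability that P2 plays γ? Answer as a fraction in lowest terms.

Let q be the probability that P2 plays γ. In a completely mixed equilibrium, P1 must be indifferent between α and β.
P1's expected payoff from α is 2q + 13(1−q); from β it is 18q + 8(1−q).
Setting these equal: −11q + 13 = 10q + 8, so q = 5/21.

5/21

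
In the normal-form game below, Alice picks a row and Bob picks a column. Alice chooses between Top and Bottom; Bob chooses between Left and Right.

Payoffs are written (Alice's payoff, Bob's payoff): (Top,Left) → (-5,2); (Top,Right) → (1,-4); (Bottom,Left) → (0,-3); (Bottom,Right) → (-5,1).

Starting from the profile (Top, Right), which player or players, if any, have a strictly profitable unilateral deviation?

Bob

Alice at (Top, Right) earns 1; deviating to Bottom yields -5 — not better.
Bob earns -4; deviating to Left yields 2 — a strict improvement.
Only Bob has a strictly profitable deviation.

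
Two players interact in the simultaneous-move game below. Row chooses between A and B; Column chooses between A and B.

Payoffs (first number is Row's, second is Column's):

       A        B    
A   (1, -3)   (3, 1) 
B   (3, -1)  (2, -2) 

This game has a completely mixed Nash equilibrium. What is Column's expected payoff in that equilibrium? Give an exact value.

-7/5

First find x, the probability Row plays A, from Column's indifference between A and B: −3x − (1−x) = x − 2(1−x), giving x = 1/5.
Since Column is indifferent in equilibrium, Column's expected payoff equals the payoff from either column against (1/5, 4/5). Using A: −3(1/5) − (4/5) = -7/5.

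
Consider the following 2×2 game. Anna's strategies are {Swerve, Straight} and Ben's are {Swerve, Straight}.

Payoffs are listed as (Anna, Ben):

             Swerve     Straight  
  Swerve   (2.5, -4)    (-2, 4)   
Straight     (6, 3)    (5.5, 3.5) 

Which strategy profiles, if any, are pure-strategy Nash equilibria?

(Straight, Straight)

(Swerve, Swerve): Anna prefers Straight (6 > 2.5); Ben prefers Straight (4 > -4) — not an equilibrium.
(Swerve, Straight): Anna prefers Straight (5.5 > -2) — not an equilibrium.
(Straight, Swerve): Ben prefers Straight (3.5 > 3) — not an equilibrium.
(Straight, Straight): Anna gets 5.5 ≥ -2 from Swerve, and Ben gets 3.5 ≥ 3 from Swerve — Nash equilibrium.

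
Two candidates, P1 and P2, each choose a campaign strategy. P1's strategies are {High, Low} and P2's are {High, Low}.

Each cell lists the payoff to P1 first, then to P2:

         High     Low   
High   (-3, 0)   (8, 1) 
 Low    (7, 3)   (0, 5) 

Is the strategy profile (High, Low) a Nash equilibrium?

Yes

At (High, Low), P1 earns 8; switching to Low would give 0, so P1 has no profitable deviation.
P2 earns 1; switching to High would give 0, so P2 has no profitable deviation.
Neither player can gain by a unilateral deviation, so this profile is a Nash equilibrium.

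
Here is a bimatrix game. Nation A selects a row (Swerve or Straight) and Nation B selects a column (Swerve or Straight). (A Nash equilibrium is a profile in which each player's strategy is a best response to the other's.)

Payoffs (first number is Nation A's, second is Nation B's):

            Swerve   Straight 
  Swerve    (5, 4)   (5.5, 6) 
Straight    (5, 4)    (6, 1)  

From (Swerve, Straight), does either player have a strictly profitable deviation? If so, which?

Nation A

Nation A at (Swerve, Straight) earns 5.5; deviating to Straight yields 6 — a strict improvement.
Nation B earns 6; deviating to Swerve yields 4 — not better.
Only Nation A has a strictly profitable deviation.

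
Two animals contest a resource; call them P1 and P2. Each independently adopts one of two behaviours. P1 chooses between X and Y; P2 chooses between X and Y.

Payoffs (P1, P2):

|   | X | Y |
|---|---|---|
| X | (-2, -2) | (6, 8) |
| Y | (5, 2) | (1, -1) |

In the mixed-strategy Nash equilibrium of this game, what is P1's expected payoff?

8/3

First find q, the probability P2 plays X, from P1's indifference between X and Y: −2q + 6(1−q) = 5q + (1−q), giving q = 5/12.
Since P1 is indifferent in equilibrium, P1's expected payoff equals the payoff from either row against (5/12, 7/12). Using X: −2(5/12) + 6(7/12) = 8/3.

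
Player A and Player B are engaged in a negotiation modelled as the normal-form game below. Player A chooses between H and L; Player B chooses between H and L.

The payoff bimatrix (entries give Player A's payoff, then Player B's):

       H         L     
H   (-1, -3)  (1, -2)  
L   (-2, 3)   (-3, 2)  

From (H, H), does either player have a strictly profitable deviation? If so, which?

Player B

Player A at (H, H) earns -1; deviating to L yields -2 — not better.
Player B earns -3; deviating to L yields -2 — a strict improvement.
Only Player B has a strictly profitable deviation.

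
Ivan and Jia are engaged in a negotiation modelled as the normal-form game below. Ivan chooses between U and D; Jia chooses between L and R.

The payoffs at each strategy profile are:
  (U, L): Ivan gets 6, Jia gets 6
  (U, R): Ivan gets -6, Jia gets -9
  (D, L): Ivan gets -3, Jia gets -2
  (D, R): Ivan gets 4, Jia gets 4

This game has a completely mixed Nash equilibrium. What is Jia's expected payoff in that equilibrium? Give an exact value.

First find p, the probability Ivan plays U, from Jia's indifference between L and R: 6p − 2(1−p) = −9p + 4(1−p), giving p = 2/7.
Since Jia is indifferent in equilibrium, Jia's expected payoff equals the payoff from either column against (2/7, 5/7). Using L: 6(2/7) − 2(5/7) = 2/7.

2/7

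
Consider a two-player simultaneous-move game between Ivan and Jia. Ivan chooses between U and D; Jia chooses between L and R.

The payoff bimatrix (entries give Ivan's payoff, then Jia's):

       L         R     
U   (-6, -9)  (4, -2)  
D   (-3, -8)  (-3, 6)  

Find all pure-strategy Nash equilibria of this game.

(U, R)

(U, L): Ivan prefers D (-3 > -6); Jia prefers R (-2 > -9) — not an equilibrium.
(U, R): Ivan gets 4 ≥ -3 from D, and Jia gets -2 ≥ -9 from L — Nash equilibrium.
(D, L): Jia prefers R (6 > -8) — not an equilibrium.
(D, R): Ivan prefers U (4 > -3) — not an equilibrium.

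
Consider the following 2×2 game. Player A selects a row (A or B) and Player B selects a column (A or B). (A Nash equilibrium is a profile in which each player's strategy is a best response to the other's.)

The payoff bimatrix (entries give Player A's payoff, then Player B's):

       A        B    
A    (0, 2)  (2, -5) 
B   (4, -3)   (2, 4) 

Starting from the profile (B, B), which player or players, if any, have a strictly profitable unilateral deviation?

Player A at (B, B) earns 2; deviating to A yields 2 — not better.
Player B earns 4; deviating to A yields -3 — not better.
Neither player can strictly improve; the profile is a Nash equilibrium.

Neither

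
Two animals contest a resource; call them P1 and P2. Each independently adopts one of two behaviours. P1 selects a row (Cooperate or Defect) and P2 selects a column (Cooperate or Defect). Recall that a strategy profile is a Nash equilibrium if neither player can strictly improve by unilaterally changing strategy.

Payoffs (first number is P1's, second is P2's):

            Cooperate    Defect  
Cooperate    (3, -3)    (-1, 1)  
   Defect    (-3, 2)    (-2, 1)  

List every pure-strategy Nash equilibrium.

(Cooperate, Cooperate): P2 prefers Defect (1 > -3) — not an equilibrium.
(Cooperate, Defect): P1 gets -1 ≥ -2 from Defect, and P2 gets 1 ≥ -3 from Cooperate — Nash equilibrium.
(Defect, Cooperate): P1 prefers Cooperate (3 > -3) — not an equilibrium.
(Defect, Defect): P1 prefers Cooperate (-1 > -2); P2 prefers Cooperate (2 > 1) — not an equilibrium.

(Cooperate, Defect)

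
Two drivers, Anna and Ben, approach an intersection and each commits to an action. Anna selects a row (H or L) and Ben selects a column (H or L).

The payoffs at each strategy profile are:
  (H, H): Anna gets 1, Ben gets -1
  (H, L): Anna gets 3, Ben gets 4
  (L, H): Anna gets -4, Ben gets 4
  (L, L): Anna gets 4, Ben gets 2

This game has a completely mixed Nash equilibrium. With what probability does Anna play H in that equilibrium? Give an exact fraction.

2/7

Let x be the probability that Anna plays H. In a completely mixed equilibrium, Ben must be indifferent between H and L.
Ben's expected payoff from H is −x + 4(1−x); from L it is 4x + 2(1−x).
Setting these equal: −5x + 4 = 2x + 2, so x = 2/7.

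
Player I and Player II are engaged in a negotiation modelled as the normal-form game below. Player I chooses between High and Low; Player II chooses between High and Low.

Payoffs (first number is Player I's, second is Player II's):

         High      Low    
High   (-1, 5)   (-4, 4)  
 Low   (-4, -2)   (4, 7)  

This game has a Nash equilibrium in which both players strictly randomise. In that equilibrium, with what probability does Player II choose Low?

Let c be the probability that Player II plays High. In a completely mixed equilibrium, Player I must be indifferent between High and Low.
Player I's expected payoff from High is −c − 4(1−c); from Low it is −4c + 4(1−c).
Setting these equal: 3c − 4 = −8c + 4, so c = 8/11.
Therefore Player II plays Low with probability 1 − 8/11 = 3/11.

3/11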